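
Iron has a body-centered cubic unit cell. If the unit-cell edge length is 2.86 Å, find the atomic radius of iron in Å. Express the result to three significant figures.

In a BCC lattice, atoms touch along the body diagonal, so √3·a = 4r.
r = √3·a/4 = 1.7321 × 2.86 / 4 = 1.24 Å.

1.24 Å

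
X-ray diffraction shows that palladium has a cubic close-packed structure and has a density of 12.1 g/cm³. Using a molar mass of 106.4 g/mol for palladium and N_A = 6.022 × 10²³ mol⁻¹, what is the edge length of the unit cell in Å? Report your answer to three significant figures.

With Z = 4 atoms per FCC cell, a³ = Z·M/(N_A·ρ) = 4 × 106.4 / (6.022 × 10²³ × 12.10 g/cm³) = 5.841 × 10^-23 cm³.
a = (5.841 × 10^-23)^(1/3) = 3.880 × 10^-8 cm = 3.88 Å.

3.88 Å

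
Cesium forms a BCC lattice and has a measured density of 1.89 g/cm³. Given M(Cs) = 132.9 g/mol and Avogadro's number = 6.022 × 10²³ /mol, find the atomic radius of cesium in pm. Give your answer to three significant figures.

For a BCC cell (Z = 2), a³ = Z·M/(N_A·ρ) = 2 × 132.9 / (6.022 × 10²³ × 1.890) = 2.335 × 10^-22 cm³, so a = 6.158 × 10^-8 cm = 615.8 pm.
Atoms touch along the body diagonal, so √3·a = 4r, so r = 0.4330 × a = 267 pm.

267 pm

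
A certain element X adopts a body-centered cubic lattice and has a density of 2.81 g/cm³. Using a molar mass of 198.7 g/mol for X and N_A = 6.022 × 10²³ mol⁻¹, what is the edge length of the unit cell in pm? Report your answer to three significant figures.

617 pm

With Z = 2 atoms per BCC cell, a³ = Z·M/(N_A·ρ) = 2 × 198.7 / (6.022 × 10²³ × 2.810 g/cm³) = 2.348 × 10^-22 cm³.
a = (2.348 × 10^-22)^(1/3) = 6.170 × 10^-8 cm = 617 pm.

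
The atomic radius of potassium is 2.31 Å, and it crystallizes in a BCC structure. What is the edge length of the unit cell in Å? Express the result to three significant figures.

In a BCC lattice, atoms touch along the body diagonal, so √3·a = 4r.
a = 4r/√3 = 4 × 2.31 / 1.7321 = 5.33 Å.

5.33 Å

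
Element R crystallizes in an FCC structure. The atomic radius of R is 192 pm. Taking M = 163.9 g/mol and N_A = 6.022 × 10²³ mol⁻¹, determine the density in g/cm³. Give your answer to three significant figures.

6.80 g/cm³

In an FCC lattice, atoms touch along the face diagonal, so √2·a = 4r, giving a = 543.1 pm = 5.431 × 10^-8 cm.
With Z = 4, ρ = Z·M/(N_A·a³) = 4 × 163.9 / (6.022 × 10²³ × 1.602 × 10^-22) = 6.798 g/cm³.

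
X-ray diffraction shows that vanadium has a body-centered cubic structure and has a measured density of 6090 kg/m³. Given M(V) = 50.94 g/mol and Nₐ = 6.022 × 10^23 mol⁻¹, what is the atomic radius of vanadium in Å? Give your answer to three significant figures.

1.31 Å

For a BCC cell (Z = 2), a³ = Z·M/(N_A·ρ) = 2 × 50.94 / (6.022 × 10²³ × 6.090) = 2.778 × 10^-23 cm³, so a = 3.029 × 10^-8 cm = 3.029 Å.
Atoms touch along the body diagonal, so √3·a = 4r, so r = 0.4330 × a = 1.31 Å.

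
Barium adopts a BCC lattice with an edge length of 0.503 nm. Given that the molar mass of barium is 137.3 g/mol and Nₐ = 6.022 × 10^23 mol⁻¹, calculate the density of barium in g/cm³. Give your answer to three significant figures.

A BCC unit cell contains Z = 2 atoms.
Cell volume: a³ = (0.503 nm)³ = (5.030 × 10^-8 cm)³ = 1.273 × 10^-22 cm³.
ρ = Z·M/(N_A·a³) = 2 × 137.3 / (6.022 × 10²³ × 1.273 × 10^-22) = 3.583 g/cm³.

3.58 g/cm³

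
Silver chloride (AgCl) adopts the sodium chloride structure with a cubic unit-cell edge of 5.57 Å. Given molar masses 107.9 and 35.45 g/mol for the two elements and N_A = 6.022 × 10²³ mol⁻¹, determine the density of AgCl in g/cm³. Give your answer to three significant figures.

The sodium chloride structure contains Z = 4 formula units per cell; M(AgCl) = 107.9 + 35.45 = 143.35 g/mol.
a³ = (5.570 × 10^-8 cm)³ = 1.728 × 10^-22 cm³.
ρ = 4 × 143.35 / (6.022 × 10²³ × 1.728 × 10^-22) = 5.510 g/cm³.

5.51 g/cm³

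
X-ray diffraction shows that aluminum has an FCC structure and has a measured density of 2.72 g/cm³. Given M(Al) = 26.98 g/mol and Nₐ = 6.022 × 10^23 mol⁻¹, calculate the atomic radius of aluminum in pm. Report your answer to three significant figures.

143 pm

For an FCC cell (Z = 4), a³ = Z·M/(N_A·ρ) = 4 × 26.98 / (6.022 × 10²³ × 2.720) = 6.589 × 10^-23 cm³, so a = 4.039 × 10^-8 cm = 403.9 pm.
Atoms touch along the face diagonal, so √2·a = 4r, so r = 0.3536 × a = 143 pm.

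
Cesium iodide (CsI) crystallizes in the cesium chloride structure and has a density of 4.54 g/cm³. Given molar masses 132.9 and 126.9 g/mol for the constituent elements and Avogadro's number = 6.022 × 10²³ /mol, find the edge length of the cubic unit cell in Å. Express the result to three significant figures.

M(CsI) = 259.8 g/mol; Z = 1 formula unit per cell.
a³ = Z·M/(N_A·ρ) = 1 × 259.8 / (6.022 × 10²³ × 4.54) = 9.503 × 10^-23 cm³, so a = 4.563 × 10^-8 cm = 4.56 Å.

4.56 Å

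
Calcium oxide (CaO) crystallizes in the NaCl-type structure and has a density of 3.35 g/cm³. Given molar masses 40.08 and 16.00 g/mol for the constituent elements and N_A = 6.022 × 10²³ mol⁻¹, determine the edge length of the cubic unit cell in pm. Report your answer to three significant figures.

481 pm

M(CaO) = 56.08 g/mol; Z = 4 formula units per cell.
a³ = Z·M/(N_A·ρ) = 4 × 56.08 / (6.022 × 10²³ × 3.35) = 1.112 × 10^-22 cm³, so a = 4.809 × 10^-8 cm = 481 pm.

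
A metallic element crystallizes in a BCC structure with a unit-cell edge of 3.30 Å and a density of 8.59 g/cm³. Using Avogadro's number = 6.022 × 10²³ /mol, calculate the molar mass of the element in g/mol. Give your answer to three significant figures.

92.9 g/mol

A BCC cell has Z = 2 atoms; a = 3.300 × 10^-8 cm.
M = ρ·N_A·a³/Z = 8.59 × 6.022 × 10²³ × 3.594 × 10^-23 / 2 = 92.9 g/mol.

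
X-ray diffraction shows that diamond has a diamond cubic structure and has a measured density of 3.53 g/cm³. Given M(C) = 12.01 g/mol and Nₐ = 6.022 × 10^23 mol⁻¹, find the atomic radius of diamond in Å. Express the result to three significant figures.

0.771 Å

For a diamond cubic cell (Z = 8), a³ = Z·M/(N_A·ρ) = 8 × 12.01 / (6.022 × 10²³ × 3.530) = 4.520 × 10^-23 cm³, so a = 3.562 × 10^-8 cm = 3.562 Å.
Nearest neighbors lie along the body diagonal with √3·a = 8r, so r = 0.2165 × a = 0.771 Å.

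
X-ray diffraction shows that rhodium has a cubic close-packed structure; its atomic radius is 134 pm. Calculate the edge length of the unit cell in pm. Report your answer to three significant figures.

In an FCC lattice, atoms touch along the face diagonal, so √2·a = 4r.
a = 4r/√2 = 4 × 134 / 1.4142 = 379 pm.

379 pm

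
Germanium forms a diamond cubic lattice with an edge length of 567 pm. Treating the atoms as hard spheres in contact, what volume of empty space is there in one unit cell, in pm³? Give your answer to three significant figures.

1.20 × 10^8 pm³

In a diamond cubic lattice nearest neighbors lie along the body diagonal with √3·a = 8r, so r = 0.2165a = 122.8 pm.
V_cell = a³ = 1.823 × 10^8 pm³; V_atoms = 8 × (4/3)πr³ = 6.199 × 10^7 pm³.
Empty space = 1.823 × 10^8 − 6.199 × 10^7 = 1.20 × 10^8 pm³.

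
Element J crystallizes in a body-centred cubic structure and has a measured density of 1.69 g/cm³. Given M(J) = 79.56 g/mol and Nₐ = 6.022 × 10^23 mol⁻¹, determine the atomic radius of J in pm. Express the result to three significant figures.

233 pm

For a BCC cell (Z = 2), a³ = Z·M/(N_A·ρ) = 2 × 79.56 / (6.022 × 10²³ × 1.690) = 1.563 × 10^-22 cm³, so a = 5.387 × 10^-8 cm = 538.7 pm.
Atoms touch along the body diagonal, so √3·a = 4r, so r = 0.4330 × a = 233 pm.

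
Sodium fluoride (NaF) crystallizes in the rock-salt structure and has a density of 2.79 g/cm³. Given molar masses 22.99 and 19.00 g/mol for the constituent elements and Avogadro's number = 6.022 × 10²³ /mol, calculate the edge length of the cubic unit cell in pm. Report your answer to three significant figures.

M(NaF) = 41.99 g/mol; Z = 4 formula units per cell.
a³ = Z·M/(N_A·ρ) = 4 × 41.99 / (6.022 × 10²³ × 2.79) = 9.997 × 10^-23 cm³, so a = 4.641 × 10^-8 cm = 464 pm.

464 pm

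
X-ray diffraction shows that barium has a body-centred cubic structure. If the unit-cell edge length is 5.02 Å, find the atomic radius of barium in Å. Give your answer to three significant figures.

2.17 Å

In a BCC lattice, atoms touch along the body diagonal, so √3·a = 4r.
r = √3·a/4 = 1.7321 × 5.02 / 4 = 2.17 Å.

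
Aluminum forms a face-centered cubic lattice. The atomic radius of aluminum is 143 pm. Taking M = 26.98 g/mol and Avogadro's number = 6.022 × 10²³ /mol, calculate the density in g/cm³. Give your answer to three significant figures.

2.71 g/cm³

In an FCC lattice, atoms touch along the face diagonal, so √2·a = 4r, giving a = 404.5 pm = 4.045 × 10^-8 cm.
With Z = 4, ρ = Z·M/(N_A·a³) = 4 × 26.98 / (6.022 × 10²³ × 6.617 × 10^-23) = 2.708 g/cm³.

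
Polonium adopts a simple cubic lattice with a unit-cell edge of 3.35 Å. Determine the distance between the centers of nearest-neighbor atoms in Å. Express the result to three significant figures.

In a simple cubic structure, atoms touch along the cell edge, so a = 2r; the nearest-neighbor distance equals 2r = 1.000·a.
d = 1.000 × 3.35 = 3.35 Å.

3.35 Å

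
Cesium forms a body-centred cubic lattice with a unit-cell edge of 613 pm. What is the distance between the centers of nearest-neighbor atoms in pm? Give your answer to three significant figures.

In a BCC structure, atoms touch along the body diagonal, so √3·a = 4r; the nearest-neighbor distance equals 2r = 0.8660·a.
d = 0.8660 × 613 = 531 pm.

531 pm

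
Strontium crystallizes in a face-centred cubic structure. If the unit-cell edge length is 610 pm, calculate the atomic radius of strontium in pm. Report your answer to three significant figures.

In an FCC lattice, atoms touch along the face diagonal, so √2·a = 4r.
r = √2·a/4 = 1.4142 × 610 / 4 = 216 pm.

216 pm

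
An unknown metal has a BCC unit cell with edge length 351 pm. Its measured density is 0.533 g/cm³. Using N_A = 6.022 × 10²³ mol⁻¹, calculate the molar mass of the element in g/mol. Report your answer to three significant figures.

6.94 g/mol

A BCC cell has Z = 2 atoms; a = 3.510 × 10^-8 cm.
M = ρ·N_A·a³/Z = 0.533 × 6.022 × 10²³ × 4.324 × 10^-23 / 2 = 6.94 g/mol.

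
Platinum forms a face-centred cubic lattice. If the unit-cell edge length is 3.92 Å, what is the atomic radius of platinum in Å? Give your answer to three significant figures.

1.39 Å

In an FCC lattice, atoms touch along the face diagonal, so √2·a = 4r.
r = √2·a/4 = 1.4142 × 3.92 / 4 = 1.39 Å.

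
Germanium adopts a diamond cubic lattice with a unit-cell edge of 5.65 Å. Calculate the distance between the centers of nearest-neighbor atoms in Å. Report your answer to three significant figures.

2.45 Å

In a diamond cubic structure, nearest neighbors lie along the body diagonal with √3·a = 8r; the nearest-neighbor distance equals 2r = 0.4330·a.
d = 0.4330 × 5.65 = 2.45 Å.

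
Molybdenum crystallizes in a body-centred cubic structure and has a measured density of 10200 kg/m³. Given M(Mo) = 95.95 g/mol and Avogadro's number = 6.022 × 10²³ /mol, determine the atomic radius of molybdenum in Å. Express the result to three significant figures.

1.36 Å

For a BCC cell (Z = 2), a³ = Z·M/(N_A·ρ) = 2 × 95.95 / (6.022 × 10²³ × 10.20) = 3.124 × 10^-23 cm³, so a = 3.150 × 10^-8 cm = 3.150 Å.
Atoms touch along the body diagonal, so √3·a = 4r, so r = 0.4330 × a = 1.36 Å.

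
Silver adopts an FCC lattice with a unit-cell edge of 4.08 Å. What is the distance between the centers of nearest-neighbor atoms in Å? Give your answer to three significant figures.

In an FCC structure, atoms touch along the face diagonal, so √2·a = 4r; the nearest-neighbor distance equals 2r = 0.7071·a.
d = 0.7071 × 4.08 = 2.88 Å.

2.88 Å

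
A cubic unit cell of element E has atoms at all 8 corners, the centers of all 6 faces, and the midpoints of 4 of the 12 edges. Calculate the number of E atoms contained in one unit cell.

5

Corner atoms are shared by 8 cells (1/8 each), face atoms by 2 (1/2 each), edge atoms by 4 (1/4 each).
Net atoms = 8 × 1/8 + 6 × 1/2 + 4 × 1/4 = 1 + 3 + 1 = 5.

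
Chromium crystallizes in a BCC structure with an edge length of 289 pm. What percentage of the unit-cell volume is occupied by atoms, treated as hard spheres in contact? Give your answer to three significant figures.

In a BCC lattice atoms touch along the body diagonal, so √3·a = 4r, so r = 0.4330a = 125.1 pm.
Packing fraction = Z·(4/3)πr³ / a³ = 2 × (4/3)π × (125.1)³ / (289)³ = 0.6802 = 68.0%.

68.0%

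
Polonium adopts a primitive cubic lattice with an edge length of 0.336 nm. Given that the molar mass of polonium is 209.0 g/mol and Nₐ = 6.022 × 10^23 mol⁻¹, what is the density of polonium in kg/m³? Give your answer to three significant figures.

9150 kg/m³

A simple cubic unit cell contains Z = 1 atom.
Cell volume: a³ = (0.336 nm)³ = (3.360 × 10^-8 cm)³ = 3.793 × 10^-23 cm³.
ρ = Z·M/(N_A·a³) = 1 × 209.0 / (6.022 × 10²³ × 3.793 × 10^-23) = 9.149 g/cm³ = 9150 kg/m³.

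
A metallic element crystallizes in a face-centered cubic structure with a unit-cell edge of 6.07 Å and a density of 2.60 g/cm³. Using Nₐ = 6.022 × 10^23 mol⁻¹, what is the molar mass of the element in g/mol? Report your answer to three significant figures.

An FCC cell has Z = 4 atoms; a = 6.070 × 10^-8 cm.
M = ρ·N_A·a³/Z = 2.60 × 6.022 × 10²³ × 2.236 × 10^-22 / 4 = 87.5 g/mol.

87.5 g/mol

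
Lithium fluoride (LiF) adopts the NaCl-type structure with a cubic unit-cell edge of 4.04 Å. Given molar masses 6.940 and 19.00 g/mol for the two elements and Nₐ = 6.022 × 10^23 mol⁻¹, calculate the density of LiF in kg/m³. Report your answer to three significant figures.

2610 kg/m³

The NaCl-type structure contains Z = 4 formula units per cell; M(LiF) = 6.940 + 19.00 = 25.94 g/mol.
a³ = (4.040 × 10^-8 cm)³ = 6.594 × 10^-23 cm³.
ρ = 4 × 25.94 / (6.022 × 10²³ × 6.594 × 10^-23) = 2.613 g/cm³ = 2610 kg/m³.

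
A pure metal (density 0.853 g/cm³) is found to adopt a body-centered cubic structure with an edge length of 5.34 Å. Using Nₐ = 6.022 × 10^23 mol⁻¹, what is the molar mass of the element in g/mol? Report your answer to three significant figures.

39.1 g/mol

A BCC cell has Z = 2 atoms; a = 5.340 × 10^-8 cm.
M = ρ·N_A·a³/Z = 0.853 × 6.022 × 10²³ × 1.523 × 10^-22 / 2 = 39.1 g/mol.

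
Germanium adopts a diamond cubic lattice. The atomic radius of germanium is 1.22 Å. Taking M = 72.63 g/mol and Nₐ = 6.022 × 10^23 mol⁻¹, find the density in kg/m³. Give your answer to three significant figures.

5390 kg/m³

In a diamond cubic lattice, nearest neighbors lie along the body diagonal with √3·a = 8r, giving a = 5.635 Å = 5.635 × 10^-8 cm.
With Z = 8, ρ = Z·M/(N_A·a³) = 8 × 72.63 / (6.022 × 10²³ × 1.789 × 10^-22) = 5.393 g/cm³ = 5390 kg/m³.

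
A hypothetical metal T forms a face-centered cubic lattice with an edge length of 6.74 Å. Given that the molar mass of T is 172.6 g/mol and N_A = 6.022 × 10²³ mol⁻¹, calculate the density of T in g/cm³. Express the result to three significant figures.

An FCC unit cell contains Z = 4 atoms.
Cell volume: a³ = (6.74 Å)³ = (6.740 × 10^-8 cm)³ = 3.062 × 10^-22 cm³.
ρ = Z·M/(N_A·a³) = 4 × 172.6 / (6.022 × 10²³ × 3.062 × 10^-22) = 3.744 g/cm³.

3.74 g/cm³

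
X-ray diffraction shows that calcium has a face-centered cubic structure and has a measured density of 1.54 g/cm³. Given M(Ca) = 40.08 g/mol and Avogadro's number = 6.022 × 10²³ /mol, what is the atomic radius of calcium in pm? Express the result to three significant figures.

197 pm

For an FCC cell (Z = 4), a³ = Z·M/(N_A·ρ) = 4 × 40.08 / (6.022 × 10²³ × 1.540) = 1.729 × 10^-22 cm³, so a = 5.571 × 10^-8 cm = 557.1 pm.
Atoms touch along the face diagonal, so √2·a = 4r, so r = 0.3536 × a = 197 pm.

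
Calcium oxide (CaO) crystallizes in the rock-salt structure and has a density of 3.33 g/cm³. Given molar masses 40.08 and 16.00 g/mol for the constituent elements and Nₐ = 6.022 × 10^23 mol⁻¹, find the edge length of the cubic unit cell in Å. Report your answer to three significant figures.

M(CaO) = 56.08 g/mol; Z = 4 formula units per cell.
a³ = Z·M/(N_A·ρ) = 4 × 56.08 / (6.022 × 10²³ × 3.33) = 1.119 × 10^-22 cm³, so a = 4.818 × 10^-8 cm = 4.82 Å.

4.82 Å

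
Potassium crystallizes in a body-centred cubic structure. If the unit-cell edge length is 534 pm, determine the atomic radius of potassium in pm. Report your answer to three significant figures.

231 pm

In a BCC lattice, atoms touch along the body diagonal, so √3·a = 4r.
r = √3·a/4 = 1.7321 × 534 / 4 = 231 pm.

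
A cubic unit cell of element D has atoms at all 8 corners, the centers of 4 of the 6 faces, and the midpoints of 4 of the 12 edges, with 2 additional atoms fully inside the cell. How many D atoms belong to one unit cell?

6

Corner atoms are shared by 8 cells (1/8 each), face atoms by 2 (1/2 each), edge atoms by 4 (1/4 each), interior atoms are unshared.
Net atoms = 8 × 1/8 + 4 × 1/2 + 4 × 1/4 + 2 = 1 + 2 + 1 + 2 = 6.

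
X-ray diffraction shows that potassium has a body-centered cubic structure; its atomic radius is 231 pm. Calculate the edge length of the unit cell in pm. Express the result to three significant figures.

In a BCC lattice, atoms touch along the body diagonal, so √3·a = 4r.
a = 4r/√3 = 4 × 231 / 1.7321 = 533 pm.

533 pm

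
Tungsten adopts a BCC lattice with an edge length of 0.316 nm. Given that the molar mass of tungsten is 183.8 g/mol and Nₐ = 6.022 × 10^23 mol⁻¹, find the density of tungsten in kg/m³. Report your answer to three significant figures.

19300 kg/m³

A BCC unit cell contains Z = 2 atoms.
Cell volume: a³ = (0.316 nm)³ = (3.160 × 10^-8 cm)³ = 3.155 × 10^-23 cm³.
ρ = Z·M/(N_A·a³) = 2 × 183.8 / (6.022 × 10²³ × 3.155 × 10^-23) = 19.35 g/cm³ = 19300 kg/m³.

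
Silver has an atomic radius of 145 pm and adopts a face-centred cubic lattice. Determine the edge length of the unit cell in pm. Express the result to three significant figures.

In an FCC lattice, atoms touch along the face diagonal, so √2·a = 4r.
a = 4r/√2 = 4 × 145 / 1.4142 = 410 pm.

410 pm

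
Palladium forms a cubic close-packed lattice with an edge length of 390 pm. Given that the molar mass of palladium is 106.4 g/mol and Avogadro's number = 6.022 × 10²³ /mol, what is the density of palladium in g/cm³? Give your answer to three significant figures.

An FCC unit cell contains Z = 4 atoms.
Cell volume: a³ = (390 pm)³ = (3.900 × 10^-8 cm)³ = 5.932 × 10^-23 cm³.
ρ = Z·M/(N_A·a³) = 4 × 106.4 / (6.022 × 10²³ × 5.932 × 10^-23) = 11.91 g/cm³.

11.9 g/cm³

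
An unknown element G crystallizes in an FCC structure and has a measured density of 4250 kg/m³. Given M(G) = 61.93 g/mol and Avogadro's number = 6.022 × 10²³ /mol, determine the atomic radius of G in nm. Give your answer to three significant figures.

0.162 nm

For an FCC cell (Z = 4), a³ = Z·M/(N_A·ρ) = 4 × 61.93 / (6.022 × 10²³ × 4.250) = 9.679 × 10^-23 cm³, so a = 4.591 × 10^-8 cm = 0.4591 nm.
Atoms touch along the face diagonal, so √2·a = 4r, so r = 0.3536 × a = 0.162 nm.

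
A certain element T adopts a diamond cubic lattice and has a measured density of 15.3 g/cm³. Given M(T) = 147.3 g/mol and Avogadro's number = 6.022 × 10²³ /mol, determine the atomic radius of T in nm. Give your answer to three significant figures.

For a diamond cubic cell (Z = 8), a³ = Z·M/(N_A·ρ) = 8 × 147.3 / (6.022 × 10²³ × 15.30) = 1.279 × 10^-22 cm³, so a = 5.038 × 10^-8 cm = 0.5038 nm.
Nearest neighbors lie along the body diagonal with √3·a = 8r, so r = 0.2165 × a = 0.109 nm.

0.109 nm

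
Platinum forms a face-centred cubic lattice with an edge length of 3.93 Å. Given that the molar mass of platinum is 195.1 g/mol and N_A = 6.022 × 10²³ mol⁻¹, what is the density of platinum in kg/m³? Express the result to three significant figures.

An FCC unit cell contains Z = 4 atoms.
Cell volume: a³ = (3.93 Å)³ = (3.930 × 10^-8 cm)³ = 6.070 × 10^-23 cm³.
ρ = Z·M/(N_A·a³) = 4 × 195.1 / (6.022 × 10²³ × 6.070 × 10^-23) = 21.35 g/cm³ = 21400 kg/m³.

21400 kg/m³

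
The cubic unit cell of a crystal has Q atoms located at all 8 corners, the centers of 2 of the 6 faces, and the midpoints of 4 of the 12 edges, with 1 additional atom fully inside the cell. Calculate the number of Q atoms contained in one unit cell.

4

Corner atoms are shared by 8 cells (1/8 each), face atoms by 2 (1/2 each), edge atoms by 4 (1/4 each), interior atoms are unshared.
Net atoms = 8 × 1/8 + 2 × 1/2 + 4 × 1/4 + 1 = 1 + 1 + 1 + 1 = 4.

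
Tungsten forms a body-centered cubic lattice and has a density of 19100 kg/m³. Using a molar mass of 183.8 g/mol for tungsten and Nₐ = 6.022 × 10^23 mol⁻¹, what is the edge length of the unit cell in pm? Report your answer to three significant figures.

317 pm

With Z = 2 atoms per BCC cell, a³ = Z·M/(N_A·ρ) = 2 × 183.8 / (6.022 × 10²³ × 19.10 g/cm³) = 3.196 × 10^-23 cm³.
a = (3.196 × 10^-23)^(1/3) = 3.173 × 10^-8 cm = 317 pm.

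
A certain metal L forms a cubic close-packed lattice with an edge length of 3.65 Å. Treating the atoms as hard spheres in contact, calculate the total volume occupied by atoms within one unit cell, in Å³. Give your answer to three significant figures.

In an FCC lattice atoms touch along the face diagonal, so √2·a = 4r, so r = 0.3536a = 1.290 Å.
V_atoms = Z × (4/3)πr³ = 4 × (4/3)π × (1.290)³ = 36.0 Å³.

36.0 Å³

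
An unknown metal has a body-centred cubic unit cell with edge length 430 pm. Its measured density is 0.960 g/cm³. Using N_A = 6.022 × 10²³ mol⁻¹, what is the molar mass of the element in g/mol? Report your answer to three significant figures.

23.0 g/mol

A BCC cell has Z = 2 atoms; a = 4.300 × 10^-8 cm.
M = ρ·N_A·a³/Z = 0.960 × 6.022 × 10²³ × 7.951 × 10^-23 / 2 = 23.0 g/mol.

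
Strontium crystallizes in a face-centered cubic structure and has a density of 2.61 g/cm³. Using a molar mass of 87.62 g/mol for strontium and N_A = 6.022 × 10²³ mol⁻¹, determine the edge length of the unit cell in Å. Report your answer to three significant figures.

6.06 Å

With Z = 4 atoms per FCC cell, a³ = Z·M/(N_A·ρ) = 4 × 87.62 / (6.022 × 10²³ × 2.610 g/cm³) = 2.230 × 10^-22 cm³.
a = (2.230 × 10^-22)^(1/3) = 6.064 × 10^-8 cm = 6.06 Å.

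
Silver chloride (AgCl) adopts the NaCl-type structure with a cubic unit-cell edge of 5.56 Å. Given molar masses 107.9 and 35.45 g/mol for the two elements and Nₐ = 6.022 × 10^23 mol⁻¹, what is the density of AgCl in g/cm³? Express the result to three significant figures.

The NaCl-type structure contains Z = 4 formula units per cell; M(AgCl) = 107.9 + 35.45 = 143.35 g/mol.
a³ = (5.560 × 10^-8 cm)³ = 1.719 × 10^-22 cm³.
ρ = 4 × 143.35 / (6.022 × 10²³ × 1.719 × 10^-22) = 5.540 g/cm³.

5.54 g/cm³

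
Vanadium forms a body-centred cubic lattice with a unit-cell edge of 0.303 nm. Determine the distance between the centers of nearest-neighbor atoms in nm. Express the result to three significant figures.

0.262 nm

In a BCC structure, atoms touch along the body diagonal, so √3·a = 4r; the nearest-neighbor distance equals 2r = 0.8660·a.
d = 0.8660 × 0.303 = 0.262 nm.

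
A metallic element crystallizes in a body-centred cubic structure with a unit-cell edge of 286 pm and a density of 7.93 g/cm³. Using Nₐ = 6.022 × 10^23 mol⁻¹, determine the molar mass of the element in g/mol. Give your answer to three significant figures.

A BCC cell has Z = 2 atoms; a = 2.860 × 10^-8 cm.
M = ρ·N_A·a³/Z = 7.93 × 6.022 × 10²³ × 2.339 × 10^-23 / 2 = 55.9 g/mol.

55.9 g/mol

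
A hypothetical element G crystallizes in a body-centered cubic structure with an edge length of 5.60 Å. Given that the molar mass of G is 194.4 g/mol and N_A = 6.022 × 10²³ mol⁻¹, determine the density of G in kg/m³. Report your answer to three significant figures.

A BCC unit cell contains Z = 2 atoms.
Cell volume: a³ = (5.60 Å)³ = (5.600 × 10^-8 cm)³ = 1.756 × 10^-22 cm³.
ρ = Z·M/(N_A·a³) = 2 × 194.4 / (6.022 × 10²³ × 1.756 × 10^-22) = 3.676 g/cm³ = 3680 kg/m³.

3680 kg/m³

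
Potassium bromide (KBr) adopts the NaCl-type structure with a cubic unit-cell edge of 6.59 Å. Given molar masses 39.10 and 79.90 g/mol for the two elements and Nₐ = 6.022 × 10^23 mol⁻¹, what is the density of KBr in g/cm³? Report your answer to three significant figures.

The NaCl-type structure contains Z = 4 formula units per cell; M(KBr) = 39.10 + 79.90 = 119.0 g/mol.
a³ = (6.590 × 10^-8 cm)³ = 2.862 × 10^-22 cm³.
ρ = 4 × 119.0 / (6.022 × 10²³ × 2.862 × 10^-22) = 2.762 g/cm³.

2.76 g/cm³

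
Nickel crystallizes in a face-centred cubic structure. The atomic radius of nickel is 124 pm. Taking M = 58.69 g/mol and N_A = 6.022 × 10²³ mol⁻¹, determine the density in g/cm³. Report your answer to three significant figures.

9.04 g/cm³

In an FCC lattice, atoms touch along the face diagonal, so √2·a = 4r, giving a = 350.7 pm = 3.507 × 10^-8 cm.
With Z = 4, ρ = Z·M/(N_A·a³) = 4 × 58.69 / (6.022 × 10²³ × 4.314 × 10^-23) = 9.036 g/cm³.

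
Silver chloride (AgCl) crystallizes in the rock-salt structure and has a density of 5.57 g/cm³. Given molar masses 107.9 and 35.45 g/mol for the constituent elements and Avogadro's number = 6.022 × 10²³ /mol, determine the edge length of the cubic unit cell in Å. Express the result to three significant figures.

5.55 Å

M(AgCl) = 143.35 g/mol; Z = 4 formula units per cell.
a³ = Z·M/(N_A·ρ) = 4 × 143.35 / (6.022 × 10²³ × 5.57) = 1.709 × 10^-22 cm³, so a = 5.550 × 10^-8 cm = 5.55 Å.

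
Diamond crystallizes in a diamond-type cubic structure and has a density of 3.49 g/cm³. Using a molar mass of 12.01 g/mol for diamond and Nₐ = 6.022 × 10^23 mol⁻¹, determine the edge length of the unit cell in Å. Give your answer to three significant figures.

With Z = 8 atoms per diamond cubic cell, a³ = Z·M/(N_A·ρ) = 8 × 12.01 / (6.022 × 10²³ × 3.490 g/cm³) = 4.572 × 10^-23 cm³.
a = (4.572 × 10^-23)^(1/3) = 3.576 × 10^-8 cm = 3.58 Å.

3.58 Å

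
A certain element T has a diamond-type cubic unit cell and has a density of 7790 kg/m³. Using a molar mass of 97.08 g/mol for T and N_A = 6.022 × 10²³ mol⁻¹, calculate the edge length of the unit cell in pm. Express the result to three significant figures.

549 pm

With Z = 8 atoms per diamond cubic cell, a³ = Z·M/(N_A·ρ) = 8 × 97.08 / (6.022 × 10²³ × 7.790 g/cm³) = 1.656 × 10^-22 cm³.
a = (1.656 × 10^-22)^(1/3) = 5.491 × 10^-8 cm = 549 pm.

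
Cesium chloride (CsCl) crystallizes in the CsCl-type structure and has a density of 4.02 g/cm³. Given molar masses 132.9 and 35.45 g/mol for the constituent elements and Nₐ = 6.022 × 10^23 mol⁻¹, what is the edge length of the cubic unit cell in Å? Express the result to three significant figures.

4.11 Å

M(CsCl) = 168.35 g/mol; Z = 1 formula unit per cell.
a³ = Z·M/(N_A·ρ) = 1 × 168.35 / (6.022 × 10²³ × 4.02) = 6.954 × 10^-23 cm³, so a = 4.112 × 10^-8 cm = 4.11 Å.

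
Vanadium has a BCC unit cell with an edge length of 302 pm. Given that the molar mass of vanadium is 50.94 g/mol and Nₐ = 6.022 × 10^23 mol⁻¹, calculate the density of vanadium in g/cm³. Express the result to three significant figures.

6.14 g/cm³

A BCC unit cell contains Z = 2 atoms.
Cell volume: a³ = (302 pm)³ = (3.020 × 10^-8 cm)³ = 2.754 × 10^-23 cm³.
ρ = Z·M/(N_A·a³) = 2 × 50.94 / (6.022 × 10²³ × 2.754 × 10^-23) = 6.142 g/cm³.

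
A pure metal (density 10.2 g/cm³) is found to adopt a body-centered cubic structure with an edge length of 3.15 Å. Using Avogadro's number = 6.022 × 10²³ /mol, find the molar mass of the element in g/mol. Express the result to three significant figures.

96.0 g/mol

A BCC cell has Z = 2 atoms; a = 3.150 × 10^-8 cm.
M = ρ·N_A·a³/Z = 10.2 × 6.022 × 10²³ × 3.126 × 10^-23 / 2 = 96.0 g/mol.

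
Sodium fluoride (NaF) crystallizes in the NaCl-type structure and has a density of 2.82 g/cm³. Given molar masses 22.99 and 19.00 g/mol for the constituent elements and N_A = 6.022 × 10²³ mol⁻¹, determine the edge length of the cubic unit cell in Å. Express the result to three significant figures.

M(NaF) = 41.99 g/mol; Z = 4 formula units per cell.
a³ = Z·M/(N_A·ρ) = 4 × 41.99 / (6.022 × 10²³ × 2.82) = 9.890 × 10^-23 cm³, so a = 4.625 × 10^-8 cm = 4.62 Å.

4.62 Å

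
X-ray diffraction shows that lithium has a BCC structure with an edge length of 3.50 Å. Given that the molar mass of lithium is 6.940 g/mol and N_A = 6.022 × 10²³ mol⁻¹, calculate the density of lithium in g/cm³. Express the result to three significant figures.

A BCC unit cell contains Z = 2 atoms.
Cell volume: a³ = (3.50 Å)³ = (3.500 × 10^-8 cm)³ = 4.288 × 10^-23 cm³.
ρ = Z·M/(N_A·a³) = 2 × 6.940 / (6.022 × 10²³ × 4.288 × 10^-23) = 0.5376 g/cm³.

0.538 g/cm³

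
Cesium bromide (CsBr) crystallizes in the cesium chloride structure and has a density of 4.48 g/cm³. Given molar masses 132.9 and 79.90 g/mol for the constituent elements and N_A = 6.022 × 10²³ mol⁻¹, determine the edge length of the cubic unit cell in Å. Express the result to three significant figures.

4.29 Å

M(CsBr) = 212.8 g/mol; Z = 1 formula unit per cell.
a³ = Z·M/(N_A·ρ) = 1 × 212.8 / (6.022 × 10²³ × 4.48) = 7.888 × 10^-23 cm³, so a = 4.289 × 10^-8 cm = 4.29 Å.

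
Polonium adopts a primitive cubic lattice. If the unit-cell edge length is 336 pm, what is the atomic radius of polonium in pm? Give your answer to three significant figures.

168 pm

In a simple cubic lattice, atoms touch along the cell edge, so a = 2r.
r = a/2 = 336/2 = 168 pm.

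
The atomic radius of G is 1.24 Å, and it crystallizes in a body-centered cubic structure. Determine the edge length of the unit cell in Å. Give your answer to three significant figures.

In a BCC lattice, atoms touch along the body diagonal, so √3·a = 4r.
a = 4r/√3 = 4 × 1.24 / 1.7321 = 2.86 Å.

2.86 Å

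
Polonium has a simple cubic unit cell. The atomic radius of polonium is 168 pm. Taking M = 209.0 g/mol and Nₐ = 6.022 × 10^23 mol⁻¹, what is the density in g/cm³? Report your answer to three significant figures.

In a simple cubic lattice, atoms touch along the cell edge, so a = 2r, giving a = 336.0 pm = 3.360 × 10^-8 cm.
With Z = 1, ρ = Z·M/(N_A·a³) = 1 × 209.0 / (6.022 × 10²³ × 3.793 × 10^-23) = 9.149 g/cm³.

9.15 g/cm³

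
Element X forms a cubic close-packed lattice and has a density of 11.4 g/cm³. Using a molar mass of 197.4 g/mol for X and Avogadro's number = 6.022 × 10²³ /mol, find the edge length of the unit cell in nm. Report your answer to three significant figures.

0.486 nm

With Z = 4 atoms per FCC cell, a³ = Z·M/(N_A·ρ) = 4 × 197.4 / (6.022 × 10²³ × 11.40 g/cm³) = 1.150 × 10^-22 cm³.
a = (1.150 × 10^-22)^(1/3) = 4.863 × 10^-8 cm = 0.486 nm.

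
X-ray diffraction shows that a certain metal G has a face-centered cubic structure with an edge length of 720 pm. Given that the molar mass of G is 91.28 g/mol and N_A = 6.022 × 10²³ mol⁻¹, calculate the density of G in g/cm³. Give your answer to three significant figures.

An FCC unit cell contains Z = 4 atoms.
Cell volume: a³ = (720 pm)³ = (7.200 × 10^-8 cm)³ = 3.732 × 10^-22 cm³.
ρ = Z·M/(N_A·a³) = 4 × 91.28 / (6.022 × 10²³ × 3.732 × 10^-22) = 1.624 g/cm³.

1.62 g/cm³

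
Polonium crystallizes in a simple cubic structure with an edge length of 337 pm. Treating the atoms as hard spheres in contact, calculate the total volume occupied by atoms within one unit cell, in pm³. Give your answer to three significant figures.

2.00 × 10^7 pm³

In a simple cubic lattice atoms touch along the cell edge, so a = 2r, so r = 0.5000a = 168.5 pm.
V_atoms = Z × (4/3)πr³ = 1 × (4/3)π × (168.5)³ = 2.00 × 10^7 pm³.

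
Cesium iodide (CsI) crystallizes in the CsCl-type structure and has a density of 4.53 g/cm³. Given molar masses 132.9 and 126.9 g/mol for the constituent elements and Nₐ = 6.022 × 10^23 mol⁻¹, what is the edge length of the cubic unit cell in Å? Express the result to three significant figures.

M(CsI) = 259.8 g/mol; Z = 1 formula unit per cell.
a³ = Z·M/(N_A·ρ) = 1 × 259.8 / (6.022 × 10²³ × 4.53) = 9.524 × 10^-23 cm³, so a = 4.567 × 10^-8 cm = 4.57 Å.

4.57 Å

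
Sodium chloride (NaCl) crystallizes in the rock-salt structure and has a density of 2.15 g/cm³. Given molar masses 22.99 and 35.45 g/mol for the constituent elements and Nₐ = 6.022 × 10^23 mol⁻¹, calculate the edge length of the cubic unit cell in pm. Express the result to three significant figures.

565 pm

M(NaCl) = 58.44 g/mol; Z = 4 formula units per cell.
a³ = Z·M/(N_A·ρ) = 4 × 58.44 / (6.022 × 10²³ × 2.15) = 1.805 × 10^-22 cm³, so a = 5.652 × 10^-8 cm = 565 pm.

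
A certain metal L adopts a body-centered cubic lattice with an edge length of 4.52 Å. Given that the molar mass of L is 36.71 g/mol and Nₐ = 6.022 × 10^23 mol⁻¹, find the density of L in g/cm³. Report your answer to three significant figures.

A BCC unit cell contains Z = 2 atoms.
Cell volume: a³ = (4.52 Å)³ = (4.520 × 10^-8 cm)³ = 9.235 × 10^-23 cm³.
ρ = Z·M/(N_A·a³) = 2 × 36.71 / (6.022 × 10²³ × 9.235 × 10^-23) = 1.320 g/cm³.

1.32 g/cm³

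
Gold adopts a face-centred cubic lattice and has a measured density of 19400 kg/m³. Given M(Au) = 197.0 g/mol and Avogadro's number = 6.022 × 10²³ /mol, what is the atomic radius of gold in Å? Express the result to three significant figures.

1.44 Å

For an FCC cell (Z = 4), a³ = Z·M/(N_A·ρ) = 4 × 197.0 / (6.022 × 10²³ × 19.40) = 6.745 × 10^-23 cm³, so a = 4.071 × 10^-8 cm = 4.071 Å.
Atoms touch along the face diagonal, so √2·a = 4r, so r = 0.3536 × a = 1.44 Å.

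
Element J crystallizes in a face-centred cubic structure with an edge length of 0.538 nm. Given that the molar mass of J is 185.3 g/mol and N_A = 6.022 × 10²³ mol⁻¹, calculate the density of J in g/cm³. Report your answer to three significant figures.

An FCC unit cell contains Z = 4 atoms.
Cell volume: a³ = (0.538 nm)³ = (5.380 × 10^-8 cm)³ = 1.557 × 10^-22 cm³.
ρ = Z·M/(N_A·a³) = 4 × 185.3 / (6.022 × 10²³ × 1.557 × 10^-22) = 7.904 g/cm³.

7.90 g/cm³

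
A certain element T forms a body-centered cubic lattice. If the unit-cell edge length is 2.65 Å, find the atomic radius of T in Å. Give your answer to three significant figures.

1.15 Å

In a BCC lattice, atoms touch along the body diagonal, so √3·a = 4r.
r = √3·a/4 = 1.7321 × 2.65 / 4 = 1.15 Å.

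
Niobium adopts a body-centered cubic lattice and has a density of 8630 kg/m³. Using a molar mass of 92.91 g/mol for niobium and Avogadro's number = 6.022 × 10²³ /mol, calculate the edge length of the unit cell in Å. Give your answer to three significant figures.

3.29 Å

With Z = 2 atoms per BCC cell, a³ = Z·M/(N_A·ρ) = 2 × 92.91 / (6.022 × 10²³ × 8.630 g/cm³) = 3.576 × 10^-23 cm³.
a = (3.576 × 10^-23)^(1/3) = 3.294 × 10^-8 cm = 3.29 Å.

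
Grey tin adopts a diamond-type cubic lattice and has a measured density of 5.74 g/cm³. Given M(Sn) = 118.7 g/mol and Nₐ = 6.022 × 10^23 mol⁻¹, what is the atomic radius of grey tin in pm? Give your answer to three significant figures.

141 pm

For a diamond cubic cell (Z = 8), a³ = Z·M/(N_A·ρ) = 8 × 118.7 / (6.022 × 10²³ × 5.740) = 2.747 × 10^-22 cm³, so a = 6.501 × 10^-8 cm = 650.1 pm.
Nearest neighbors lie along the body diagonal with √3·a = 8r, so r = 0.2165 × a = 141 pm.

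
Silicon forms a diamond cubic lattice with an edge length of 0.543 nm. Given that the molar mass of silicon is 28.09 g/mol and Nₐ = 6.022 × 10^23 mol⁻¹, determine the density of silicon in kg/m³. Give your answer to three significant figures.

2330 kg/m³

A diamond cubic unit cell contains Z = 8 atoms.
Cell volume: a³ = (0.543 nm)³ = (5.430 × 10^-8 cm)³ = 1.601 × 10^-22 cm³.
ρ = Z·M/(N_A·a³) = 8 × 28.09 / (6.022 × 10²³ × 1.601 × 10^-22) = 2.331 g/cm³ = 2330 kg/m³.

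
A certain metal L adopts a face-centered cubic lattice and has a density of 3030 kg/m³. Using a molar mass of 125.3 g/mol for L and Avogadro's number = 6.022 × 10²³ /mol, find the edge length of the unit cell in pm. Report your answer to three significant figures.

650 pm

With Z = 4 atoms per FCC cell, a³ = Z·M/(N_A·ρ) = 4 × 125.3 / (6.022 × 10²³ × 3.030 g/cm³) = 2.747 × 10^-22 cm³.
a = (2.747 × 10^-22)^(1/3) = 6.500 × 10^-8 cm = 650 pm.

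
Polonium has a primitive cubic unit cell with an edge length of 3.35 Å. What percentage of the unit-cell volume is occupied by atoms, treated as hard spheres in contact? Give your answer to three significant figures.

In a simple cubic lattice atoms touch along the cell edge, so a = 2r, so r = 0.5000a = 1.675 Å.
Packing fraction = Z·(4/3)πr³ / a³ = 1 × (4/3)π × (1.675)³ / (3.35)³ = 0.5236 = 52.4%.

52.4%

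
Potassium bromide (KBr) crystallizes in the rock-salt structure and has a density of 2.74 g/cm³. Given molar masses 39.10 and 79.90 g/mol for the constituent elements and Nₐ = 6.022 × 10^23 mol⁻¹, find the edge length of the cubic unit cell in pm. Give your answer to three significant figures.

661 pm

M(KBr) = 119.0 g/mol; Z = 4 formula units per cell.
a³ = Z·M/(N_A·ρ) = 4 × 119.0 / (6.022 × 10²³ × 2.74) = 2.885 × 10^-22 cm³, so a = 6.608 × 10^-8 cm = 661 pm.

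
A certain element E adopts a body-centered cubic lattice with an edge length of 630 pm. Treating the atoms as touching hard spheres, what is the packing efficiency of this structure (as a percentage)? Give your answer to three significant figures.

In a BCC lattice atoms touch along the body diagonal, so √3·a = 4r, so r = 0.4330a = 272.8 pm.
Packing fraction = Z·(4/3)πr³ / a³ = 2 × (4/3)π × (272.8)³ / (630)³ = 0.6802 = 68.0%.

68.0%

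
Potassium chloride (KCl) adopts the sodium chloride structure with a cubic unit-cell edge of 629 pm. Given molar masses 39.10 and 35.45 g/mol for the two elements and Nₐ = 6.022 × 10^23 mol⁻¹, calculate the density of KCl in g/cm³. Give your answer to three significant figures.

The sodium chloride structure contains Z = 4 formula units per cell; M(KCl) = 39.10 + 35.45 = 74.55 g/mol.
a³ = (6.290 × 10^-8 cm)³ = 2.489 × 10^-22 cm³.
ρ = 4 × 74.55 / (6.022 × 10²³ × 2.489 × 10^-22) = 1.990 g/cm³.

1.99 g/cm³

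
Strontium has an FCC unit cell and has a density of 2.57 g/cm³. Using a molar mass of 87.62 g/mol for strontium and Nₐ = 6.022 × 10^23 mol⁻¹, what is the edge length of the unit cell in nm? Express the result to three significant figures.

0.610 nm

With Z = 4 atoms per FCC cell, a³ = Z·M/(N_A·ρ) = 4 × 87.62 / (6.022 × 10²³ × 2.570 g/cm³) = 2.265 × 10^-22 cm³.
a = (2.265 × 10^-22)^(1/3) = 6.095 × 10^-8 cm = 0.610 nm.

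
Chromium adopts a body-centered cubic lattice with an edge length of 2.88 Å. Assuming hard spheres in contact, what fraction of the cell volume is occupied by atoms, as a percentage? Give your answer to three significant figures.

68.0%

In a BCC lattice atoms touch along the body diagonal, so √3·a = 4r, so r = 0.4330a = 1.247 Å.
Packing fraction = Z·(4/3)πr³ / a³ = 2 × (4/3)π × (1.247)³ / (2.88)³ = 0.6802 = 68.0%.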